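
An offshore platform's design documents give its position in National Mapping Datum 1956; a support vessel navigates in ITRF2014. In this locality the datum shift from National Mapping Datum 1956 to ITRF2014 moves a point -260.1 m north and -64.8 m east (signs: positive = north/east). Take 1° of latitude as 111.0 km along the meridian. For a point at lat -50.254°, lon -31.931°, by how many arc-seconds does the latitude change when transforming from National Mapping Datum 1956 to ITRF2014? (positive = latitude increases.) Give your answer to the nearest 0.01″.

Δφ = -8.44″

1° of latitude = 111.0 km, so Δφ = -260.1 / 111000 = -0.0023432° = -8.436″.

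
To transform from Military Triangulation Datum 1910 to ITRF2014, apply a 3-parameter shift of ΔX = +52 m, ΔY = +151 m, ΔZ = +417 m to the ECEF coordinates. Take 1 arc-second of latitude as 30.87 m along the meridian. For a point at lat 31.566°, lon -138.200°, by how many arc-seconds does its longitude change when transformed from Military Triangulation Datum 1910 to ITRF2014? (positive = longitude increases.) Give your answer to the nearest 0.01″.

sin φ = 0.523480, cos φ = 0.852038, sin λ = -0.666532, cos λ = -0.745476.
East component: ΔE = −sin λ·ΔX + cos λ·ΔY = −(-0.666532)(52) + (-0.745476)(151) = -77.91 m.
1° of latitude spans 3600 × 30.87 = 111132 m; at latitude φ, 1° of longitude spans that × cos φ = 94688.7 m, so Δλ = -77.91 / 94688.7 × 3600 = -2.962″.

Δλ = -2.96″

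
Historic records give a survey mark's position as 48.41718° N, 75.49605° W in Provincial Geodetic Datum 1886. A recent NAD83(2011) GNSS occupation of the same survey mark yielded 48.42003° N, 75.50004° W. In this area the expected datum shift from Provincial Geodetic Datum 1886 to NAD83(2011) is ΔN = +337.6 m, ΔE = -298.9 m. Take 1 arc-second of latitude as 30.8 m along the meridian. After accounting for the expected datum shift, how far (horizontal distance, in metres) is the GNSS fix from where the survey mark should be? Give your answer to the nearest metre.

Observed coordinate differences: Δφ = +0.00285°, Δλ = -0.00399°.
Converting to metres (1° lat = 110880 m, cos φ = 0.663702): observed ΔN = 316.0 m, observed ΔE = -293.6 m.
Subtracting the expected shift leaves a residual of 316.0 − (337.6) = -21.6 m north and -293.6 − (-298.9) = 5.3 m east.
Residual distance = √((-21.6)² + 5.3²) = 22.2 m.

22 m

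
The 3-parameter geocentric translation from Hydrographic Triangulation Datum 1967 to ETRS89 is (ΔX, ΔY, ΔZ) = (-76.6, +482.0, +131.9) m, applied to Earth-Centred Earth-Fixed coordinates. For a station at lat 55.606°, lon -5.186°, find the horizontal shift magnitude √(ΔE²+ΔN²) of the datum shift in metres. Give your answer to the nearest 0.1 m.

The local east axis at (φ, λ) is (−sin λ, cos λ, 0), so ΔE = −sin(-5.186°)·(-76.6) + cos(-5.186°)·482.0 = 473.10 m.
The local north axis is (−sin φ cos λ, −sin φ sin λ, cos φ), giving ΔN = 62.949 + 35.951 + 74.508 = 173.41 m.
Horizontal magnitude = √(ΔE² + ΔN²) = √(473.10² + 173.41²) = 503.88 m.

503.9 m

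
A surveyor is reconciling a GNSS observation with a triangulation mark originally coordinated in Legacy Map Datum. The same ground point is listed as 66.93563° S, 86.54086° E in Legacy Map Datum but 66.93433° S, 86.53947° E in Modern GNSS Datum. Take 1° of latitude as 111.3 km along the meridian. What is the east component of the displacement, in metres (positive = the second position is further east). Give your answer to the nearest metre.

ΔE = -61 m

Δφ = -66.93433° − -66.93563° = +0.00130°; Δλ = 86.53947° − 86.54086° = -0.00139°.
ΔN = Δφ × 111300 = 144.7 m; ΔE = Δλ × 111300 × cos(-66.93563°) = -0.00139 × 111300 × 0.391765 = -60.6 m.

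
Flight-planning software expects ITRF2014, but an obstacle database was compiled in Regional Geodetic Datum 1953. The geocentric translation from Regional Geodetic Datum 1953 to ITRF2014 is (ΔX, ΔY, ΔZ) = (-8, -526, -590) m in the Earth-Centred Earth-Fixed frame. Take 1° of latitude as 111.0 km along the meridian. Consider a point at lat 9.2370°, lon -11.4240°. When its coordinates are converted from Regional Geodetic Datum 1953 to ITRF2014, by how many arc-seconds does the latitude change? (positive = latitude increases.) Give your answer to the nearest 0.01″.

sin φ = 0.160519, cos φ = 0.987033, sin λ = -0.198068, cos λ = 0.980188.
North component: ΔN = −sin φ cos λ·ΔX − sin φ sin λ·ΔY + cos φ·ΔZ = −(0.160519)(0.980188)(-8) − (0.160519)(-0.198068)(-526) + (0.987033)(-590) = -597.81 m.
1° of latitude spans 111000 m, so Δφ = -597.81 / 111000 × 3600 = -19.389″.

Δφ = -19.39″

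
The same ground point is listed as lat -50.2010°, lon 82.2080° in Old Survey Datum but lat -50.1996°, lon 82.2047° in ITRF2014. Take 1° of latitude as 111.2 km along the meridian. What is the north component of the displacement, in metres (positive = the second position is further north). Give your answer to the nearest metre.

ΔN = 156 m

Δφ = -50.1996° − -50.2010° = +0.0014°; Δλ = 82.2047° − 82.2080° = -0.0033°.
ΔN = Δφ × 111200 = 155.7 m; ΔE = Δλ × 111200 × cos(-50.2010°) = -0.0033 × 111200 × 0.640096 = -234.9 m.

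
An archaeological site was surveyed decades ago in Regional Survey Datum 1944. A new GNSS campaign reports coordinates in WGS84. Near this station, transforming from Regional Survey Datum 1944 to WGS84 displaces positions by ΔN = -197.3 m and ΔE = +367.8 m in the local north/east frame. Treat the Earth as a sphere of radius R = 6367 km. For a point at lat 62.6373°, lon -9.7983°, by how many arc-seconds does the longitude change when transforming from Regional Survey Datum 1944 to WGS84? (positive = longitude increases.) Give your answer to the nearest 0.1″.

At latitude 62.6373°, cos φ = 0.459622.
One radian of longitude at latitude φ spans R cos φ, so Δλ = ΔE / (R cos φ) = 367.8 / (6367000 × 0.459622) = 1.2568e-04 rad = 25.924″.

Δλ = 25.9″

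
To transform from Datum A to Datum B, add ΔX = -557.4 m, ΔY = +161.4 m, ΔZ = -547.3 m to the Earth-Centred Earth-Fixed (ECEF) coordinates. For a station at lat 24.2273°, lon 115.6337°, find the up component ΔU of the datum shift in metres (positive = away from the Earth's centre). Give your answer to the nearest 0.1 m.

At φ = 24.2273°, λ = 115.6337°: sin φ = 0.410358, cos φ = 0.911925, sin λ = 0.901578, cos λ = -0.432616.
ΔU = cos φ cos λ·ΔX + cos φ sin λ·ΔY + sin φ·ΔZ = (0.911925)(-0.432616)(-557.4) + (0.911925)(0.901578)(161.4) + (0.410358)(-547.3) = 128.01 m.

ΔU = 128.0 m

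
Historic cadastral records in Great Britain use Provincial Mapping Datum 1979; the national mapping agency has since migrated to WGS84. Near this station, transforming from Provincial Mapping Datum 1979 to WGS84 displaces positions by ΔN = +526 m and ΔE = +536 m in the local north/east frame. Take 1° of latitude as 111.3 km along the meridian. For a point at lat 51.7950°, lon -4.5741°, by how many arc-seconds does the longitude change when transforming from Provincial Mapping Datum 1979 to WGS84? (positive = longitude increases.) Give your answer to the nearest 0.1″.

Δλ = 28.0″

At latitude 51.7950°, cos φ = 0.618477.
1° of longitude at this latitude = 111.3 × cos φ = 68.84 km, so Δλ = 536.0 / 68836.5 = 0.0077866° = 28.032″.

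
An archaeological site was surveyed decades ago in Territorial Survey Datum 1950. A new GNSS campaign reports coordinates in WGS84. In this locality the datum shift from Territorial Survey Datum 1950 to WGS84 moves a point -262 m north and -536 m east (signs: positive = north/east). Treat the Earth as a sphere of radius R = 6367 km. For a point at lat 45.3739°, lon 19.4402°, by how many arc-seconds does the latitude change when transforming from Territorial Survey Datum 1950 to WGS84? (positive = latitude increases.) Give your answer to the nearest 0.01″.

Δφ = -8.49″

On a sphere of radius R, 1 rad of latitude = R, so Δφ = ΔN / R = -262.0 / 6367000 = -4.1150e-05 rad = -8.488″.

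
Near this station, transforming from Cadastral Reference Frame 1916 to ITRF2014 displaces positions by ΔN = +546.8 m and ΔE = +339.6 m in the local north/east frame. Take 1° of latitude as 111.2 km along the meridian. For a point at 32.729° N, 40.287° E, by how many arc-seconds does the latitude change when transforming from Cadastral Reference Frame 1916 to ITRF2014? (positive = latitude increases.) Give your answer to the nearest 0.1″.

Δφ = 17.7″

1° of latitude = 111.2 km, so Δφ = 546.8 / 111200 = 0.0049173° = 17.702″.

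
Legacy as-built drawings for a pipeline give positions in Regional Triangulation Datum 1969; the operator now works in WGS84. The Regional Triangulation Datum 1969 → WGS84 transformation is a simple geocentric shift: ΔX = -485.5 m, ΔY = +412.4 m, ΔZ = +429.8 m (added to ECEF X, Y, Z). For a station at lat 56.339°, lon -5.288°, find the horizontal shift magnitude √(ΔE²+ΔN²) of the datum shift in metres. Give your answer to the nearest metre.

765 m

The local east axis at (φ, λ) is (−sin λ, cos λ, 0), so ΔE = −sin(-5.288°)·(-485.5) + cos(-5.288°)·412.4 = 365.90 m.
The local north axis is (−sin φ cos λ, −sin φ sin λ, cos φ), giving ΔN = 402.377 + 31.635 + 238.229 = 672.24 m.
Horizontal magnitude = √(ΔE² + ΔN²) = √(365.90² + 672.24²) = 765.37 m.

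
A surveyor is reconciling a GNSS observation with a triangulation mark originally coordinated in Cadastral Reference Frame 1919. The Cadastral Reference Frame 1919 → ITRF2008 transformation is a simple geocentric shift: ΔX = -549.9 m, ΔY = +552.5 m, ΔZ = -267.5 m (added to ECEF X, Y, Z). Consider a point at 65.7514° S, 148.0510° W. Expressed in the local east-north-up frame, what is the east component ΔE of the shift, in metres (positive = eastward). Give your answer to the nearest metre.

ΔE = -760 m

At φ = -65.7514°, λ = -148.0510°: sin φ = -0.911772, cos φ = 0.410697, sin λ = -0.529164, cos λ = -0.848519.
ΔE = −sin λ·ΔX + cos λ·ΔY = −(-0.529164)·(-549.9) + (-0.848519)·(552.5) = -759.79 m.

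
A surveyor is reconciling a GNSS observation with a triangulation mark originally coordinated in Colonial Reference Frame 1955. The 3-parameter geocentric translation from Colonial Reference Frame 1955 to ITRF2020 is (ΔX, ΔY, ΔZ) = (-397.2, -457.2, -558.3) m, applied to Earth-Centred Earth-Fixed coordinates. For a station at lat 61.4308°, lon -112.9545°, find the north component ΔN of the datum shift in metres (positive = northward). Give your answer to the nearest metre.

At φ = 61.4308°, λ = -112.9545°: sin φ = 0.878240, cos φ = 0.478220, sin λ = -0.920815, cos λ = -0.390000.
ΔN = −sin φ cos λ·ΔX − sin φ sin λ·ΔY + cos φ·ΔZ = −(0.878240)(-0.390000)(-397.2) − (0.878240)(-0.920815)(-457.2) + (0.478220)(-558.3) = -772.77 m.

ΔN = -773 m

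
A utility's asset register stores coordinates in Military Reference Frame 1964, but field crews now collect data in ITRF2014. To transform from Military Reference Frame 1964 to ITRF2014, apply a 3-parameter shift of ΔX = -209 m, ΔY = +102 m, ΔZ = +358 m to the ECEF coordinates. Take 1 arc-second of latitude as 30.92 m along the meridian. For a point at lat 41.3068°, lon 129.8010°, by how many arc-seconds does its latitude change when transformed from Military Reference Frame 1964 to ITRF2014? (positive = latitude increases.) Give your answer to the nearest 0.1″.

Δφ = 4.2″

sin φ = 0.660091, cos φ = 0.751186, sin λ = 0.768272, cos λ = -0.640123.
North component: ΔN = −sin φ cos λ·ΔX − sin φ sin λ·ΔY + cos φ·ΔZ = −(0.660091)(-0.640123)(-209) − (0.660091)(0.768272)(102) + (0.751186)(358) = 128.89 m.
1° of latitude spans 3600 × 30.92 = 111312 m, so Δφ = 128.89 / 111312 × 3600 = 4.168″.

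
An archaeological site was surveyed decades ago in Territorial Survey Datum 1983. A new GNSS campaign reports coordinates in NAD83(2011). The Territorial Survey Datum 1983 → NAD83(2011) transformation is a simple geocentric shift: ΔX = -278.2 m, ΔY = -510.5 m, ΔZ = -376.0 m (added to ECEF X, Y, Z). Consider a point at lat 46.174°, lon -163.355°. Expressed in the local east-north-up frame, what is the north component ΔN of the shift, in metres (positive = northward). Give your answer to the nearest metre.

ΔN = -558 m

The local north axis is (−sin φ cos λ, −sin φ sin λ, cos φ), giving ΔN = -192.296 − 105.496 − 260.369 = -558.16 m.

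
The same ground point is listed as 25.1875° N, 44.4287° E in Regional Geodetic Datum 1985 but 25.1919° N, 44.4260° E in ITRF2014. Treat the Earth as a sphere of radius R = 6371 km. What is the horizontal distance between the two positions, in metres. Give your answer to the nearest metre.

Δφ = 25.1919° − 25.1875° = +0.0044°; Δλ = 44.4260° − 44.4287° = -0.0027°.
1° along a meridian = πR/180 = 111195 m.
ΔN = Δφ × 111195 = 489.3 m; ΔE = Δλ × 111195 × cos(25.1875°) = -0.0027 × 111195 × 0.904920 = -271.7 m.
Distance = √(ΔE² + ΔN²) = √((-271.7)² + 489.3²) = 559.6 m.

560 m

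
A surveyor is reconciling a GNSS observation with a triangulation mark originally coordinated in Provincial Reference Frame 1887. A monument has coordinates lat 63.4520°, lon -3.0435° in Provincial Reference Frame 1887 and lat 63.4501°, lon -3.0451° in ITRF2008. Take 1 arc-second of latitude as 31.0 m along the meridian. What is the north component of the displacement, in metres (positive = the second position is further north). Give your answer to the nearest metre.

ΔN = -212 m

Δφ = 63.4501° − 63.4520° = -0.0019°; Δλ = -3.0451° − -3.0435° = -0.0016°.
1° of latitude = 3600 × 31.00 = 111600 m.
ΔN = Δφ × 111600 = -212.0 m; ΔE = Δλ × 111600 × cos(63.4520°) = -0.0016 × 111600 × 0.446947 = -79.8 m.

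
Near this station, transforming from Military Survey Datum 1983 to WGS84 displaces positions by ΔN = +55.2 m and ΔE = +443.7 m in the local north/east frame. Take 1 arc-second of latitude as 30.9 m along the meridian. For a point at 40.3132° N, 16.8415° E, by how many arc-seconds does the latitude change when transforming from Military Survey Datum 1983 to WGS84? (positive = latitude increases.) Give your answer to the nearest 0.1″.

Δφ = 1.8″

1″ of latitude = 30.90 m, so Δφ = 55.2 / 30.90 = 1.786″.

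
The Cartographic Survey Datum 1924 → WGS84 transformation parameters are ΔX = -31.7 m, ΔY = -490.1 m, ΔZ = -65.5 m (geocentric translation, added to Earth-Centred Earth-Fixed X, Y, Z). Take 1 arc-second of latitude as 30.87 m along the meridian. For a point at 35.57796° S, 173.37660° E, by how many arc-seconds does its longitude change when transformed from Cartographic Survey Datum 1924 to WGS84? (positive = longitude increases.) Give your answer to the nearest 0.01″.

Δλ = 19.54″

sin φ = -0.581810, cos φ = 0.813325, sin λ = 0.115343, cos λ = -0.993326.
East component: ΔE = −sin λ·ΔX + cos λ·ΔY = −(0.115343)(-31.7) + (-0.993326)(-490.1) = 490.49 m.
1° of latitude spans 3600 × 30.87 = 111132 m; at latitude φ, 1° of longitude spans that × cos φ = 90386.4 m, so Δλ = 490.49 / 90386.4 × 3600 = 19.536″.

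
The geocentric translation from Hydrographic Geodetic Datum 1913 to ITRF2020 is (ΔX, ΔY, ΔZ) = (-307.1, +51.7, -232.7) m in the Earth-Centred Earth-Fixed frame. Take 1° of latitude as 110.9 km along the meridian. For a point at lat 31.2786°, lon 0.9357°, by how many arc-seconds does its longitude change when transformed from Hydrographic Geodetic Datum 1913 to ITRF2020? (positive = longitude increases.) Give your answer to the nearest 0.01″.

sin φ = 0.519200, cos φ = 0.854653, sin λ = 0.016330, cos λ = 0.999867.
East component: ΔE = −sin λ·ΔX + cos λ·ΔY = −(0.016330)(-307.1) + (0.999867)(51.7) = 56.71 m.
1° of latitude spans 110900 m; at latitude φ, 1° of longitude spans that × cos φ = 94781.0 m, so Δλ = 56.71 / 94781.0 × 3600 = 2.154″.

Δλ = 2.15″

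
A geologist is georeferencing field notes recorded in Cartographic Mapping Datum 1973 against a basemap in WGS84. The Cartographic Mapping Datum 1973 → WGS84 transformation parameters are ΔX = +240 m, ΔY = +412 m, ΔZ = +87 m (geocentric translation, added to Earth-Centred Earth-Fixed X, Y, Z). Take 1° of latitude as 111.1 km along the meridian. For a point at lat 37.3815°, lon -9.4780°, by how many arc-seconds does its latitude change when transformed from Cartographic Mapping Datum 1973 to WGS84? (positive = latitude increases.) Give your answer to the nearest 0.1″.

sin φ = 0.607119, cos φ = 0.794611, sin λ = -0.164669, cos λ = 0.986349.
North component: ΔN = −sin φ cos λ·ΔX − sin φ sin λ·ΔY + cos φ·ΔZ = −(0.607119)(0.986349)(240) − (0.607119)(-0.164669)(412) + (0.794611)(87) = -33.40 m.
1° of latitude spans 111100 m, so Δφ = -33.40 / 111100 × 3600 = -1.082″.

Δφ = -1.1″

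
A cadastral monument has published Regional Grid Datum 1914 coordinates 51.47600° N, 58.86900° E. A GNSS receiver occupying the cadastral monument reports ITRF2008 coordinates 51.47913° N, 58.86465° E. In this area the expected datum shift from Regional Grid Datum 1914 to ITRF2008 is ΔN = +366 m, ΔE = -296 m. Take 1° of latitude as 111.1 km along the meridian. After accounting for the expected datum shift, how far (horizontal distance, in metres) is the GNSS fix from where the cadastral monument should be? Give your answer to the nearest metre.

Observed coordinate differences: Δφ = +0.00313°, Δλ = -0.00435°.
Converting to metres (1° lat = 111100 m, cos φ = 0.622842): observed ΔN = 347.7 m, observed ΔE = -301.0 m.
Subtracting the expected shift leaves a residual of 347.7 − (366) = -18.3 m north and -301.0 − (-296) = -5.0 m east.
Residual distance = √((-18.3)² + (-5.0)²) = 18.9 m.

19 m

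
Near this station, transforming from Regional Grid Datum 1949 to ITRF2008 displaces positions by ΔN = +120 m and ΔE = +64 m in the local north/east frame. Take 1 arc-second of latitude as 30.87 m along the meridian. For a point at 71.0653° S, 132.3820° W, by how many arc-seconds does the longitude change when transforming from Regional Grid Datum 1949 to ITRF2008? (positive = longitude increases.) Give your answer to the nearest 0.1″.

At latitude -71.0653°, cos φ = 0.324490.
1″ of longitude at this latitude = 30.87 × cos φ = 10.0170 m, so Δλ = 64.0 / 10.0170 = 6.389″.

Δλ = 6.4″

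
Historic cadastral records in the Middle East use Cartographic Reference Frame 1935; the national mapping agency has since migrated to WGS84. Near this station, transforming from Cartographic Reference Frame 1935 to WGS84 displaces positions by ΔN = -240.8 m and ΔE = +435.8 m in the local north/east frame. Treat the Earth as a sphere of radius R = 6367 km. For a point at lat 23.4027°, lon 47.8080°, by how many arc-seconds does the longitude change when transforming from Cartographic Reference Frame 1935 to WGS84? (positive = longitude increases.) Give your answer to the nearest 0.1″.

At latitude 23.4027°, cos φ = 0.917736.
One radian of longitude at latitude φ spans R cos φ, so Δλ = ΔE / (R cos φ) = 435.8 / (6367000 × 0.917736) = 7.4582e-05 rad = 15.384″.

Δλ = 15.4″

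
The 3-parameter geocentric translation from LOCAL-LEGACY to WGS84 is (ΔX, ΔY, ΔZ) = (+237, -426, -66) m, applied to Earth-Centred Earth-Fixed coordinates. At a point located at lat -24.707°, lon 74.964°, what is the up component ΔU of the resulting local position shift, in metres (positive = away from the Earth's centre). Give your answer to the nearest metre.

The local up (radial) axis is (cos φ cos λ, cos φ sin λ, sin φ), giving ΔU = 55.856 − 373.753 + 27.587 = -290.31 m.

ΔU = -290 m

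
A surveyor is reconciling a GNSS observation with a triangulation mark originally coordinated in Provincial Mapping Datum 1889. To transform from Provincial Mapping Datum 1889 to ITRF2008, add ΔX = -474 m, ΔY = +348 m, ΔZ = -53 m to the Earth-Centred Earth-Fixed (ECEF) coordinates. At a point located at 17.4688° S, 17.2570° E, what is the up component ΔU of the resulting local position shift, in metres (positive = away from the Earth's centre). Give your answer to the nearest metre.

At φ = -17.4688°, λ = 17.2570°: sin φ = -0.300186, cos φ = 0.953881, sin λ = 0.296658, cos λ = 0.954984.
ΔU = cos φ cos λ·ΔX + cos φ sin λ·ΔY + sin φ·ΔZ = (0.953881)(0.954984)(-474) + (0.953881)(0.296658)(348) + (-0.300186)(-53) = -317.40 m.

ΔU = -317 m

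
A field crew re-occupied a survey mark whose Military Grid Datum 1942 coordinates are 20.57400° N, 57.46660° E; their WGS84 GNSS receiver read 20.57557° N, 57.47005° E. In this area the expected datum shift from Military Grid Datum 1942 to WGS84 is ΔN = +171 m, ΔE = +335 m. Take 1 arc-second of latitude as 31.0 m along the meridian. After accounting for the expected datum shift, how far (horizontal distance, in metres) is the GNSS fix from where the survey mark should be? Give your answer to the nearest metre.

26 m

Observed coordinate differences: Δφ = +0.00157°, Δλ = +0.00345°.
Converting to metres (1° lat = 111600 m, cos φ = 0.936219): observed ΔN = 175.2 m, observed ΔE = 360.5 m.
Subtracting the expected shift leaves a residual of 175.2 − (171) = 4.2 m north and 360.5 − (335) = 25.5 m east.
Residual distance = √(4.2² + 25.5²) = 25.8 m.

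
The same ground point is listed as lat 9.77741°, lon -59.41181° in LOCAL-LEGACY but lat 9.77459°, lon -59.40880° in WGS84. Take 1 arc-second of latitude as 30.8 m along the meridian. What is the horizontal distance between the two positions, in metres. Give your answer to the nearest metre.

454 m

Δφ = 9.77459° − 9.77741° = -0.00282°; Δλ = -59.40880° − -59.41181° = +0.00301°.
1° of latitude = 3600 × 30.80 = 110880 m.
ΔN = Δφ × 110880 = -312.7 m; ΔE = Δλ × 110880 × cos(9.77741°) = +0.00301 × 110880 × 0.985475 = 328.9 m.
Distance = √(ΔE² + ΔN²) = √(328.9² + (-312.7)²) = 453.8 m.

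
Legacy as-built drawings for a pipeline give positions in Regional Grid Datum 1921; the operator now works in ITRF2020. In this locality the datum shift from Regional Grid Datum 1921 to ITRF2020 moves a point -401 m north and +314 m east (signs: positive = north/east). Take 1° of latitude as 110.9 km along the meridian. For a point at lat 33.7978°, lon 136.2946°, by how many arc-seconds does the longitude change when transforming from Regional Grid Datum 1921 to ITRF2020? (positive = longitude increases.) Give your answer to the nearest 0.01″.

Δλ = 12.27″

At latitude 33.7978°, cos φ = 0.831006.
1° of longitude at this latitude = 110.9 × cos φ = 92.16 km, so Δλ = 314.0 / 92158.5 = 0.0034072° = 12.266″.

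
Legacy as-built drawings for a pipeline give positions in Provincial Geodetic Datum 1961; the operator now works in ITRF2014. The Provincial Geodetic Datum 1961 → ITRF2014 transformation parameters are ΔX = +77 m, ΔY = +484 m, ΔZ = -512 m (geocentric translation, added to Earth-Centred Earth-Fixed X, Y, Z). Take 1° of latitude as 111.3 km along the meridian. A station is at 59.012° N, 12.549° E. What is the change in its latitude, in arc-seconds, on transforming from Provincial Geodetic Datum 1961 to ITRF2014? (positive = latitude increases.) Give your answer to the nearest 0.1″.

Δφ = -13.5″

sin φ = 0.857275, cos φ = 0.514859, sin λ = 0.217274, cos λ = 0.976111.
North component: ΔN = −sin φ cos λ·ΔX − sin φ sin λ·ΔY + cos φ·ΔZ = −(0.857275)(0.976111)(77) − (0.857275)(0.217274)(484) + (0.514859)(-512) = -418.19 m.
1° of latitude spans 111300 m, so Δφ = -418.19 / 111300 × 3600 = -13.526″.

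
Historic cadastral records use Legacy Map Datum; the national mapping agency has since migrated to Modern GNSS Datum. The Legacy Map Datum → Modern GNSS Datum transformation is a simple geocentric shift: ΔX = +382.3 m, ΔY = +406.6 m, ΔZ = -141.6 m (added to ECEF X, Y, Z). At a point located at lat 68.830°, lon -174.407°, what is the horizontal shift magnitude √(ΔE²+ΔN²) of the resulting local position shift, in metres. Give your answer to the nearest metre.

At φ = 68.830°, λ = -174.407°: sin φ = 0.932513, cos φ = 0.361136, sin λ = -0.097461, cos λ = -0.995239.
ΔE = −sin λ·ΔX + cos λ·ΔY = −(-0.097461)·(382.3) + (-0.995239)·(406.6) = -367.40 m.
ΔN = −sin φ cos λ·ΔX − sin φ sin λ·ΔY + cos φ·ΔZ = −(0.932513)(-0.995239)(382.3) − (0.932513)(-0.097461)(406.6) + (0.361136)(-141.6) = 340.62 m.
Horizontal magnitude = √(ΔE² + ΔN²) = √((-367.40)² + 340.62²) = 501.01 m.

501 m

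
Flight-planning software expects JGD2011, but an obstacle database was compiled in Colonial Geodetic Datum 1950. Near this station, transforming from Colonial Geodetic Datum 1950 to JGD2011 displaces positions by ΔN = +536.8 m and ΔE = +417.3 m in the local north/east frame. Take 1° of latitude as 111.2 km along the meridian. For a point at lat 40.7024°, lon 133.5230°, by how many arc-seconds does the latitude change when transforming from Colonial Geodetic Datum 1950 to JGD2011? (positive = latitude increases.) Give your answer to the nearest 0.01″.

1° of latitude = 111.2 km, so Δφ = 536.8 / 111200 = 0.0048273° = 17.378″.

Δφ = 17.38″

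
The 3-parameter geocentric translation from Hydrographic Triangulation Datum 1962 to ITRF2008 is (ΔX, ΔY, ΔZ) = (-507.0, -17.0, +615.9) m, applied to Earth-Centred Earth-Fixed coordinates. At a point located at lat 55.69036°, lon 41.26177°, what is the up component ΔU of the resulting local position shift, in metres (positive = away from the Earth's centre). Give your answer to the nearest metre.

The local up (radial) axis is (cos φ cos λ, cos φ sin λ, sin φ), giving ΔU = -214.821 − 6.320 + 508.736 = 287.60 m.

ΔU = 288 m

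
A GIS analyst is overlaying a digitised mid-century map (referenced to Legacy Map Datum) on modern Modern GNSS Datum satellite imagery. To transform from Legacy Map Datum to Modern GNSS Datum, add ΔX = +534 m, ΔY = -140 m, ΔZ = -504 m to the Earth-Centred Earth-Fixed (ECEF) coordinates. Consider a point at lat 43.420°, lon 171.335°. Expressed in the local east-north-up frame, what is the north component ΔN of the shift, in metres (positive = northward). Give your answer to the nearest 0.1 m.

ΔN = 11.3 m

At φ = 43.420°, λ = 171.335°: sin φ = 0.687341, cos φ = 0.726335, sin λ = 0.150657, cos λ = -0.988586.
ΔN = −sin φ cos λ·ΔX − sin φ sin λ·ΔY + cos φ·ΔZ = −(0.687341)(-0.988586)(534) − (0.687341)(0.150657)(-140) + (0.726335)(-504) = 11.28 m.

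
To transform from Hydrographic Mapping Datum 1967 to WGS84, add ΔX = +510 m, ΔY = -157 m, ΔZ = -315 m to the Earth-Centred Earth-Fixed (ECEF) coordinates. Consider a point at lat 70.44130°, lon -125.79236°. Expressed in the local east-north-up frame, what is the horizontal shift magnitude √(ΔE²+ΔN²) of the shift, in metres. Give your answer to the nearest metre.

The local east axis at (φ, λ) is (−sin λ, cos λ, 0), so ΔE = −sin(-125.79236°)·510 + cos(-125.79236°)·(-157) = 505.50 m.
The local north axis is (−sin φ cos λ, −sin φ sin λ, cos φ), giving ΔN = 281.063 − 120.001 − 105.453 = 55.61 m.
Horizontal magnitude = √(ΔE² + ΔN²) = √(505.50² + 55.61²) = 508.55 m.

509 m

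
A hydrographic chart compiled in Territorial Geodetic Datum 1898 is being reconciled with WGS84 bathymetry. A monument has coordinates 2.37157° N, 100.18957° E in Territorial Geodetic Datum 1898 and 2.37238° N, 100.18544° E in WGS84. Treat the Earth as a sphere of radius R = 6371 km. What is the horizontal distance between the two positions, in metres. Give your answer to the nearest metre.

468 m

Δφ = 2.37238° − 2.37157° = +0.00081°; Δλ = 100.18544° − 100.18957° = -0.00413°.
1° along a meridian = πR/180 = 111195 m.
ΔN = Δφ × 111195 = 90.1 m; ΔE = Δλ × 111195 × cos(2.37157°) = -0.00413 × 111195 × 0.999143 = -458.8 m.
Distance = √(ΔE² + ΔN²) = √((-458.8)² + 90.1²) = 467.6 m.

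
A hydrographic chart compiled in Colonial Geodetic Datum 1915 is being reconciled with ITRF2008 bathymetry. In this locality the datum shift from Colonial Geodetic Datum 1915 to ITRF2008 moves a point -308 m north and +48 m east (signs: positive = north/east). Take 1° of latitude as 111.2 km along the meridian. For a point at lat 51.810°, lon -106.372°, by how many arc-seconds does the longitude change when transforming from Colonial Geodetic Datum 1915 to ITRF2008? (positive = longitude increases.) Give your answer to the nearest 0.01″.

At latitude 51.810°, cos φ = 0.618271.
1° of longitude at this latitude = 111.2 × cos φ = 68.75 km, so Δλ = 48.0 / 68751.8 = 0.0006982° = 2.513″.

Δλ = 2.51″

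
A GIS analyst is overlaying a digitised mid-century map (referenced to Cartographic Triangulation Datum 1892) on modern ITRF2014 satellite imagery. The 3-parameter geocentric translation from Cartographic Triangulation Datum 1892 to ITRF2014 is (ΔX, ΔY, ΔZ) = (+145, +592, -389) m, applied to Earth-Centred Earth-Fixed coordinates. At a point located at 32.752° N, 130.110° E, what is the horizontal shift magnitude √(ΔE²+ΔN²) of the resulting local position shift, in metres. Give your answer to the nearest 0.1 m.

The local east axis at (φ, λ) is (−sin λ, cos λ, 0), so ΔE = −sin(130.110°)·145 + cos(130.110°)·592 = -492.30 m.
The local north axis is (−sin φ cos λ, −sin φ sin λ, cos φ), giving ΔN = 50.539 − 244.949 − 327.157 = -521.57 m.
Horizontal magnitude = √(ΔE² + ΔN²) = √((-492.30)² + (-521.57)²) = 717.21 m.

717.2 m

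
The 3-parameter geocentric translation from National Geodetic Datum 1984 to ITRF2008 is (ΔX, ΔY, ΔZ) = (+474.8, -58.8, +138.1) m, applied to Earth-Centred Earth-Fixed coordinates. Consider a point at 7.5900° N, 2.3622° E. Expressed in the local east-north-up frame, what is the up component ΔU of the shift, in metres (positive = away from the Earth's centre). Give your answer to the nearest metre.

The local up (radial) axis is (cos φ cos λ, cos φ sin λ, sin φ), giving ΔU = 470.240 − 2.402 + 18.241 = 486.08 m.

ΔU = 486 m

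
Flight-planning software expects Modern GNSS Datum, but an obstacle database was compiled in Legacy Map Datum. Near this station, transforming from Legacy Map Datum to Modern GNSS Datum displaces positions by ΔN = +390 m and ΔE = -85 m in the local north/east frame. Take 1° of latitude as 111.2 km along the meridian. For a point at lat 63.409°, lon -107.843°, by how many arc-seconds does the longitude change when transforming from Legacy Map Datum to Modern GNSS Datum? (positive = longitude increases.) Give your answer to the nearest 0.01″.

At latitude 63.409°, cos φ = 0.447619.
1° of longitude at this latitude = 111.2 × cos φ = 49.78 km, so Δλ = -85.0 / 49775.2 = -0.0017077° = -6.148″.

Δλ = -6.15″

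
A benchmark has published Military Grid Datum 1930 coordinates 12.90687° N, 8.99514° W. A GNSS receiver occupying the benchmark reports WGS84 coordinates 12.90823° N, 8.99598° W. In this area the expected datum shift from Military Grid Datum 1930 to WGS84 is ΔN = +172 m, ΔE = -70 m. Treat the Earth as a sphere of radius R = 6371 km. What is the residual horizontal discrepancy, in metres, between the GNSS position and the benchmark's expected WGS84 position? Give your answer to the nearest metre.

Observed coordinate differences: Δφ = +0.00136°, Δλ = -0.00084°.
Converting to metres (1° lat = 111195 m, cos φ = 0.974734): observed ΔN = 151.2 m, observed ΔE = -91.0 m.
Subtracting the expected shift leaves a residual of 151.2 − (172) = -20.8 m north and -91.0 − (-70) = -21.0 m east.
Residual distance = √((-20.8)² + (-21.0)²) = 29.6 m.

30 m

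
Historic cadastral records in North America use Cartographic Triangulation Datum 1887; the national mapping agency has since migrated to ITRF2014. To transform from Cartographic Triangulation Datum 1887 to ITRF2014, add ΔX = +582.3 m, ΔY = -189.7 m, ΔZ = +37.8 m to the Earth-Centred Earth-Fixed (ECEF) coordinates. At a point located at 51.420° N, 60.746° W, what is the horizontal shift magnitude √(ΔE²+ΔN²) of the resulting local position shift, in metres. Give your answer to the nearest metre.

The local east axis at (φ, λ) is (−sin λ, cos λ, 0), so ΔE = −sin(-60.746°)·582.3 + cos(-60.746°)·(-189.7) = 415.33 m.
The local north axis is (−sin φ cos λ, −sin φ sin λ, cos φ), giving ΔN = -222.451 − 129.382 + 23.572 = -328.26 m.
Horizontal magnitude = √(ΔE² + ΔN²) = √(415.33² + (-328.26)²) = 529.39 m.

529 m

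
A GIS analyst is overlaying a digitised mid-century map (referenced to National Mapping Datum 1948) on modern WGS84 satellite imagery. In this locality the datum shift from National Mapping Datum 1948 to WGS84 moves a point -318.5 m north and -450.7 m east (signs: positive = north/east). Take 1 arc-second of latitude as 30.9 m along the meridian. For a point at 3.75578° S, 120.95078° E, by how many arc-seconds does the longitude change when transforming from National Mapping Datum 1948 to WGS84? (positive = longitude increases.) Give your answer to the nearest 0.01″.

At latitude -3.75578°, cos φ = 0.997852.
1″ of longitude at this latitude = 30.90 × cos φ = 30.8336 m, so Δλ = -450.7 / 30.8336 = -14.617″.

Δλ = -14.62″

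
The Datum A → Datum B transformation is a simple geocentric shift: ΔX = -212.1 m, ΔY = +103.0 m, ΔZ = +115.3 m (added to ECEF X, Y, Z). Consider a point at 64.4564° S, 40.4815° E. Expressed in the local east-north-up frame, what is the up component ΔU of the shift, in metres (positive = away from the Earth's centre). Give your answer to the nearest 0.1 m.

At φ = -64.4564°, λ = 40.4815°: sin φ = -0.902257, cos φ = 0.431198, sin λ = 0.649202, cos λ = 0.760616.
ΔU = cos φ cos λ·ΔX + cos φ sin λ·ΔY + sin φ·ΔZ = (0.431198)(0.760616)(-212.1) + (0.431198)(0.649202)(103.0) + (-0.902257)(115.3) = -144.76 m.

ΔU = -144.8 m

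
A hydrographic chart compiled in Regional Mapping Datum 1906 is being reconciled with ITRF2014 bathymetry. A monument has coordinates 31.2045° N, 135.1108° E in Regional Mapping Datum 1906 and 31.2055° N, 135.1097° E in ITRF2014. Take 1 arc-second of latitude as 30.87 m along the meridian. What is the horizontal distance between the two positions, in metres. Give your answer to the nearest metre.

Δφ = 31.2055° − 31.2045° = +0.0010°; Δλ = 135.1097° − 135.1108° = -0.0011°.
1° of latitude = 3600 × 30.87 = 111132 m.
ΔN = Δφ × 111132 = 111.1 m; ΔE = Δλ × 111132 × cos(31.2045°) = -0.0011 × 111132 × 0.855324 = -104.6 m.
Distance = √(ΔE² + ΔN²) = √((-104.6)² + 111.1²) = 152.6 m.

153 m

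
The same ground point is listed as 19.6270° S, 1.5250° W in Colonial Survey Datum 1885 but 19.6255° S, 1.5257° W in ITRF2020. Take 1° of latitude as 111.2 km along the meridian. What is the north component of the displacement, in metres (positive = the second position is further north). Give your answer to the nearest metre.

Δφ = -19.6255° − -19.6270° = +0.0015°; Δλ = -1.5257° − -1.5250° = -0.0007°.
ΔN = Δφ × 111200 = 166.8 m; ΔE = Δλ × 111200 × cos(-19.6270°) = -0.0007 × 111200 × 0.941899 = -73.3 m.

ΔN = 167 m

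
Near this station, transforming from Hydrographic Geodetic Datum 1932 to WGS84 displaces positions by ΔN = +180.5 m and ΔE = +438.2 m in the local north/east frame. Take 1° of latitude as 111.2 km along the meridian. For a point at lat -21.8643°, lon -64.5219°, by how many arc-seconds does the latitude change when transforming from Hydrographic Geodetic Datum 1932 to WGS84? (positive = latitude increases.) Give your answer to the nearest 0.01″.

Δφ = 5.84″

1° of latitude = 111.2 km, so Δφ = 180.5 / 111200 = 0.0016232° = 5.844″.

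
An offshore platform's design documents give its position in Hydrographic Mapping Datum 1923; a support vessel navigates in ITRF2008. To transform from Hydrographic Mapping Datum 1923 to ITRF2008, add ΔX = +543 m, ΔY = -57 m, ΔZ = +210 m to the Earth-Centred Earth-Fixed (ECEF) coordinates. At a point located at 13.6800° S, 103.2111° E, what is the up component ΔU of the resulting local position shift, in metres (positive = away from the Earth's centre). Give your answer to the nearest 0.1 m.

ΔU = -224.2 m

The local up (radial) axis is (cos φ cos λ, cos φ sin λ, sin φ), giving ΔU = -120.577 − 53.917 − 49.665 = -224.16 m.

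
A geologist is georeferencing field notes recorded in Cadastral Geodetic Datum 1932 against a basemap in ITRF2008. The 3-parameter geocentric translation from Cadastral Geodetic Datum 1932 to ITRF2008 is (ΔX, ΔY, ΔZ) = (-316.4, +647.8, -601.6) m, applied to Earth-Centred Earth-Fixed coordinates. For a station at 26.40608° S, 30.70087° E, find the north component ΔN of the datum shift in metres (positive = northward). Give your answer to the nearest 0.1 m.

The local north axis is (−sin φ cos λ, −sin φ sin λ, cos φ), giving ΔN = -120.991 + 147.089 − 538.832 = -512.73 m.

ΔN = -512.7 m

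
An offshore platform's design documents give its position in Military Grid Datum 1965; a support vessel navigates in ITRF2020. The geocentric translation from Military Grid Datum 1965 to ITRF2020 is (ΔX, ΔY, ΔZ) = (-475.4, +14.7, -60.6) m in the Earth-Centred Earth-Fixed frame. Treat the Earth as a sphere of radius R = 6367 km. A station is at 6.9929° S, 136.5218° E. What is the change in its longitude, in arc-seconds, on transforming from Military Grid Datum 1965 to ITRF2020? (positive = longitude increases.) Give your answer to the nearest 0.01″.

Δλ = 10.33″

sin φ = -0.121746, cos φ = 0.992561, sin λ = 0.688079, cos λ = -0.725636.
East component: ΔE = −sin λ·ΔX + cos λ·ΔY = −(0.688079)(-475.4) + (-0.725636)(14.7) = 316.45 m.
1° of latitude spans πR/180 = 111125 m; at latitude φ, 1° of longitude spans that × cos φ = 110298.5 m, so Δλ = 316.45 / 110298.5 × 3600 = 10.328″.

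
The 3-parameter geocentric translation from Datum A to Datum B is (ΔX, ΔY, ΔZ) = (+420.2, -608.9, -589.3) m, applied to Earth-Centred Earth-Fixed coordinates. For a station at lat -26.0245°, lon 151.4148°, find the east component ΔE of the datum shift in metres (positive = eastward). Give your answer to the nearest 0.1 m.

ΔE = 333.6 m

At φ = -26.0245°, λ = 151.4148°: sin φ = -0.438755, cos φ = 0.898607, sin λ = 0.478465, cos λ = -0.878107.
ΔE = −sin λ·ΔX + cos λ·ΔY = −(0.478465)·(420.2) + (-0.878107)·(-608.9) = 333.63 m.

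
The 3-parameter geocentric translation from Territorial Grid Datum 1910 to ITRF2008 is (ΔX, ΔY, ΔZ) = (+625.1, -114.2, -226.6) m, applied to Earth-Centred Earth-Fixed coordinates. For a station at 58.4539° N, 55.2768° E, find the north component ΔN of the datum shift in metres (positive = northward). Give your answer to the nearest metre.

ΔN = -342 m

At φ = 58.4539°, λ = 55.2768°: sin φ = 0.852219, cos φ = 0.523184, sin λ = 0.821913, cos λ = 0.569612.
ΔN = −sin φ cos λ·ΔX − sin φ sin λ·ΔY + cos φ·ΔZ = −(0.852219)(0.569612)(625.1) − (0.852219)(0.821913)(-114.2) + (0.523184)(-226.6) = -342.01 m.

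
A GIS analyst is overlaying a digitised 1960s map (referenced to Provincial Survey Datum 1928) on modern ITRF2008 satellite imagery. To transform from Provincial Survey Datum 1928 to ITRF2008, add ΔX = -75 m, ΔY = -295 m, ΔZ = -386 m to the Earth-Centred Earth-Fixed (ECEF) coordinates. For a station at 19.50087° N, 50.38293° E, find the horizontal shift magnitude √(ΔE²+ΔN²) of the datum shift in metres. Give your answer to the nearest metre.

The local east axis at (φ, λ) is (−sin λ, cos λ, 0), so ΔE = −sin(50.38293°)·(-75) + cos(50.38293°)·(-295) = -130.33 m.
The local north axis is (−sin φ cos λ, −sin φ sin λ, cos φ), giving ΔN = 15.965 + 75.859 − 363.858 = -272.03 m.
Horizontal magnitude = √(ΔE² + ΔN²) = √((-130.33)² + (-272.03)²) = 301.64 m.

302 m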